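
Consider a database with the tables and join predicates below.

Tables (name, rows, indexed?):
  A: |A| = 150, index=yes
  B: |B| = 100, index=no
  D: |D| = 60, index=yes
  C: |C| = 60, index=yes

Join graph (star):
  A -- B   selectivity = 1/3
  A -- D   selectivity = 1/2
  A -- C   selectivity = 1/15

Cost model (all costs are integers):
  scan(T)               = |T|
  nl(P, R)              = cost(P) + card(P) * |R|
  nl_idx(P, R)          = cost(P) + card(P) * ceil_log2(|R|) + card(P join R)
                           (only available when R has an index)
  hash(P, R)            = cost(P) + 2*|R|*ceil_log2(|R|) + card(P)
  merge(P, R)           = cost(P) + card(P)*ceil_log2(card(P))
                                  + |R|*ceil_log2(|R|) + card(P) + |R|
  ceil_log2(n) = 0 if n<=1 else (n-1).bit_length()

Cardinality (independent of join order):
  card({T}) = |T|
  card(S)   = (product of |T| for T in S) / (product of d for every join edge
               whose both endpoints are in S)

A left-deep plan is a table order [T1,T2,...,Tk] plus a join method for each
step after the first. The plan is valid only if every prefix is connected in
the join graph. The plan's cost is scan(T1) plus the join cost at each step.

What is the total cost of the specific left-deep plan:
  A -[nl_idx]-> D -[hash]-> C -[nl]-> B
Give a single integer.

step 1: scan A: cost=150, card=150
step 2: join D via nl_idx
    card(P join D) = 150*60/(2) = 4500
    cost = 150 + 150*6 + 4500 = 5550
step 3: join C via hash
    card(P join C) = 4500*60/(15) = 18000
    cost = 5550 + 2*60*6 + 4500 = 10770
step 4: join B via nl
    card(P join B) = 18000*100/(3) = 600000
    cost = 10770 + 18000*100 = 1810770

1810770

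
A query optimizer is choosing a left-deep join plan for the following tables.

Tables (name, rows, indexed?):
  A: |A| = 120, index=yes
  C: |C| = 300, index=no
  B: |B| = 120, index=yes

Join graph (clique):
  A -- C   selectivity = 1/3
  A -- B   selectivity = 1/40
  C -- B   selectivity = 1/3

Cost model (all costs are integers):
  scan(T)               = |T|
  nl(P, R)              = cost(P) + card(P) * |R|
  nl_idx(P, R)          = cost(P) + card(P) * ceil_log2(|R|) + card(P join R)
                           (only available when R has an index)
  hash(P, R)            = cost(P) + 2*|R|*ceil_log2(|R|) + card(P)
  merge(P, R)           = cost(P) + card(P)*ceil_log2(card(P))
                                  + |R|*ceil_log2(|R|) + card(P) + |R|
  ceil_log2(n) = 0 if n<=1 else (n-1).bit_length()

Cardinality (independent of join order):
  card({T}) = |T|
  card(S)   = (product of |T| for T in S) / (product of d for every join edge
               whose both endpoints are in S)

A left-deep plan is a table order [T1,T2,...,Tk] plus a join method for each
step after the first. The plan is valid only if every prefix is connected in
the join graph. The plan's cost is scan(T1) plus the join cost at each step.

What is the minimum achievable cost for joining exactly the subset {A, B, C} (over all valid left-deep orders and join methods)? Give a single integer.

7080

Selinger DP over subsets of {A,B,C}:
  {A}: scan cost=120, card=120
  {C}: scan cost=300, card=300
  {B}: scan cost=120, card=120
  {AC}: card=12000; try (A,hash)→2280, (C,merge)→4080, (A,merge)→4260, (C,hash)→5640, (A,nl_idx)→14400, (C,nl)→36120 …(+1); best=2280 via (A,hash)
  {AB}: card=360; try (B,nl_idx)→1320, (A,nl_idx)→1320, (B,hash)→1920, (A,hash)→1920, (B,merge)→2040, (A,merge)→2040 …(+2); best=1320 via (B,nl_idx)
  {BC}: card=12000; try (B,hash)→2280, (C,merge)→4080, (B,merge)→4260, (C,hash)→5640, (B,nl_idx)→14400, (C,nl)→36120 …(+1); best=2280 via (B,hash)
  {ABC}: card=12000; try (C,hash)→7080, (C,merge)→7920, (B,hash)→15960, (A,hash)→15960, (B,nl_idx)→98280, (A,nl_idx)→98280 …(+5); best=7080 via (C,hash)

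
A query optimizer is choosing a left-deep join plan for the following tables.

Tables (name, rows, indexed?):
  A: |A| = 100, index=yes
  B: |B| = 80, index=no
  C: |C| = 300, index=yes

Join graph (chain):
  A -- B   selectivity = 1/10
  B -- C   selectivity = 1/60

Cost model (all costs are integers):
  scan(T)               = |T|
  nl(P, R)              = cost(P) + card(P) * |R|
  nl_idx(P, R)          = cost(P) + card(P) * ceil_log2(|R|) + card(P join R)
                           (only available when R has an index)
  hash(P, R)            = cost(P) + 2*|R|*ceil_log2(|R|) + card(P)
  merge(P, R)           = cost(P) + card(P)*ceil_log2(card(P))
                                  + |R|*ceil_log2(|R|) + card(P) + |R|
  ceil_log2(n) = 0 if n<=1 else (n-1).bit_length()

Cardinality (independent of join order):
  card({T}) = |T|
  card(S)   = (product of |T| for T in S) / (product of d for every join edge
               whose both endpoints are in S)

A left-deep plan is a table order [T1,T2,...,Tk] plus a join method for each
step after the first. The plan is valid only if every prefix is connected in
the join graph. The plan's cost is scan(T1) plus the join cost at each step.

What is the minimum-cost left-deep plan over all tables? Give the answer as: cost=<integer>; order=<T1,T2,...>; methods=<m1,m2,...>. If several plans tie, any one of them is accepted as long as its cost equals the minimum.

Selinger DP (subsets sized 1..n):
  {A}: scan cost=100, card=100
  {B}: scan cost=80, card=80
  {C}: scan cost=300, card=300
  {AB}: card=800; try (B,hash)→1320, (A,nl_idx)→1440, (A,merge)→1520, (B,merge)→1540, (A,hash)→1560, (A,nl)→8080 …(+1); best=1320 via (B,hash)
  {BC}: card=400; try (C,nl_idx)→1200, (B,hash)→1720, (C,merge)→3720, (B,merge)→3940, (C,hash)→5560, (C,nl)→24080 …(+1); best=1200 via (C,nl_idx)
  {ABC}: card=4000; try (A,hash)→3000, (A,merge)→6000, (C,hash)→7520, (A,nl_idx)→8000, (C,nl_idx)→12520, (C,merge)→13120 …(+2); best=3000 via (A,hash)

cost=3000; order=B,C,A; methods=nl_idx,hash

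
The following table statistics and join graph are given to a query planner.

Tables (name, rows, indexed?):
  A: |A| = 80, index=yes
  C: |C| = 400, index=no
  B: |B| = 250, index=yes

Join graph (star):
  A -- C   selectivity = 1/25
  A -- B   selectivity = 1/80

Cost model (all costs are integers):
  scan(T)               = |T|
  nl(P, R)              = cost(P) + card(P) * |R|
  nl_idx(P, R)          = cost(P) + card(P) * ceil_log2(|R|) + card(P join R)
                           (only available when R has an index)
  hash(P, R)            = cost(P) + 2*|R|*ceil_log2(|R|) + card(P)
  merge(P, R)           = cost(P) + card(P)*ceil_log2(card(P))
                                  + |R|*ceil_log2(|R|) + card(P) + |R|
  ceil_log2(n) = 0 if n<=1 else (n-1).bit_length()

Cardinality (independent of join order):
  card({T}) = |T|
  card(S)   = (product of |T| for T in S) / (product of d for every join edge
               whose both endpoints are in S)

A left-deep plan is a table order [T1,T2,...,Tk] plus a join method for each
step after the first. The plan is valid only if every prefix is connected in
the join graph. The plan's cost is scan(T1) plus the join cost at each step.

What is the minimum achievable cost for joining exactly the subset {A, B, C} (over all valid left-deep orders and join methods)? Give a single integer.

Selinger DP over subsets of {A,B,C}:
  {A}: scan cost=80, card=80
  {C}: scan cost=400, card=400
  {B}: scan cost=250, card=250
  {AC}: card=1280; try (A,hash)→1920, (A,nl_idx)→4480, (C,merge)→4720, (A,merge)→5040, (C,hash)→7360, (C,nl)→32080 …(+1); best=1920 via (A,hash)
  {AB}: card=250; try (B,nl_idx)→970, (A,hash)→1620, (A,nl_idx)→2250, (B,merge)→2970, (A,merge)→3140, (B,hash)→4160 …(+2); best=970 via (B,nl_idx)
  {ABC}: card=4000; try (B,hash)→7200, (C,merge)→7220, (C,hash)→8420, (B,nl_idx)→16160, (B,merge)→19530, (C,nl)→100970 …(+1); best=7200 via (B,hash)

7200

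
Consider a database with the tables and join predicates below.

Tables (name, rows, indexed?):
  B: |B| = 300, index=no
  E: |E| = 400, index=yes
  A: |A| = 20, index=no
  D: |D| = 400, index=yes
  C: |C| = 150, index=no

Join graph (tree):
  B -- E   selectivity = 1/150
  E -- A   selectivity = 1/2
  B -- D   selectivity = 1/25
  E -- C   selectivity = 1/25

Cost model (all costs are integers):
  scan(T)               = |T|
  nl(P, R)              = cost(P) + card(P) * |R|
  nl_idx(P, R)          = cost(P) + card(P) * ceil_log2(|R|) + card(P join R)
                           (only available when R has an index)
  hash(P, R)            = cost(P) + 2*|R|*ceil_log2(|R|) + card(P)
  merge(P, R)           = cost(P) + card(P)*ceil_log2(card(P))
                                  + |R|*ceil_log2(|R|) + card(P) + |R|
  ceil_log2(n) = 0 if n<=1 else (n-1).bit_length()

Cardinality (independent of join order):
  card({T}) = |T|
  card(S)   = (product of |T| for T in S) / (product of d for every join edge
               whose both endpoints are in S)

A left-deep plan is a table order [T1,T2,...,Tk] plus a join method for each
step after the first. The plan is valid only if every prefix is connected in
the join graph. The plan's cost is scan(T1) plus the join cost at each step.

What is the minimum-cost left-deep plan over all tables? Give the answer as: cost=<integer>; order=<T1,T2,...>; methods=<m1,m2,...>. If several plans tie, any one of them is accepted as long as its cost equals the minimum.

Selinger DP (subsets sized 1..n):
  {B}: scan cost=300, card=300
  {E}: scan cost=400, card=400
  {A}: scan cost=20, card=20
  {D}: scan cost=400, card=400
  {C}: scan cost=150, card=150
  {BE}: card=800; try (E,nl_idx)→3800, (B,hash)→6200, (E,merge)→7300, (B,merge)→7400, (E,hash)→7800, (E,nl)→120300 …(+1); best=3800 via (E,nl_idx)
  {BD}: card=4800; try (B,hash)→6200, (D,merge)→7300, (B,merge)→7400, (D,hash)→7800, (D,nl_idx)→7800, (D,nl)→120300 …(+1); best=6200 via (B,hash)
  {AE}: card=4000; try (A,hash)→1000, (E,merge)→4140, (E,nl_idx)→4200, (A,merge)→4520, (E,hash)→7240, (E,nl)→8020 …(+1); best=1000 via (A,hash)
  {CE}: card=2400; try (C,hash)→3200, (E,nl_idx)→3900, (E,merge)→5500, (C,merge)→5750, (E,hash)→7500, (E,nl)→60150 …(+1); best=3200 via (C,hash)
  {ABE}: card=8000; try (A,hash)→4800, (B,hash)→10400, (A,merge)→12720, (A,nl)→19800, (B,merge)→56000, (B,nl)→1201000; best=4800 via (A,hash)
  {BDE}: card=12800; try (D,hash)→11800, (D,merge)→16600, (E,hash)→18200, (D,nl_idx)→23800, (E,nl_idx)→62200, (E,merge)→77400 …(+2); best=11800 via (D,hash)
  {BCE}: card=4800; try (C,hash)→7000, (B,hash)→11000, (C,merge)→13950, (B,merge)→37400, (C,nl)→123800, (B,nl)→723200; best=7000 via (C,hash)
  {ACE}: card=24000; try (A,hash)→5800, (C,hash)→7400, (A,merge)→34520, (A,nl)→51200, (C,merge)→54350, (C,nl)→601000; best=5800 via (A,hash)
  {ABDE}: card=128000; try (D,hash)→20000, (A,hash)→24800, (D,merge)→120800, (A,merge)→203920, (D,nl_idx)→204800, (A,nl)→267800 …(+1); best=20000 via (D,hash)
  {ABCE}: card=48000; try (A,hash)→12000, (C,hash)→15200, (B,hash)→35200, (A,merge)→74320, (A,nl)→103000, (C,merge)→118150 …(+3); best=12000 via (A,hash)
  {BCDE}: card=76800; try (D,hash)→19000, (C,hash)→27000, (D,merge)→78200, (D,nl_idx)→127000, (C,merge)→205150, (D,nl)→1927000 …(+1); best=19000 via (D,hash)
  {ABCDE}: card=768000; try (D,hash)→67200, (A,hash)→96000, (C,hash)→150400, (D,merge)→832000, (D,nl_idx)→1212000, (A,merge)→1401520 …(+4); best=67200 via (D,hash)

cost=67200; order=B,E,C,A,D; methods=nl_idx,hash,hash,hash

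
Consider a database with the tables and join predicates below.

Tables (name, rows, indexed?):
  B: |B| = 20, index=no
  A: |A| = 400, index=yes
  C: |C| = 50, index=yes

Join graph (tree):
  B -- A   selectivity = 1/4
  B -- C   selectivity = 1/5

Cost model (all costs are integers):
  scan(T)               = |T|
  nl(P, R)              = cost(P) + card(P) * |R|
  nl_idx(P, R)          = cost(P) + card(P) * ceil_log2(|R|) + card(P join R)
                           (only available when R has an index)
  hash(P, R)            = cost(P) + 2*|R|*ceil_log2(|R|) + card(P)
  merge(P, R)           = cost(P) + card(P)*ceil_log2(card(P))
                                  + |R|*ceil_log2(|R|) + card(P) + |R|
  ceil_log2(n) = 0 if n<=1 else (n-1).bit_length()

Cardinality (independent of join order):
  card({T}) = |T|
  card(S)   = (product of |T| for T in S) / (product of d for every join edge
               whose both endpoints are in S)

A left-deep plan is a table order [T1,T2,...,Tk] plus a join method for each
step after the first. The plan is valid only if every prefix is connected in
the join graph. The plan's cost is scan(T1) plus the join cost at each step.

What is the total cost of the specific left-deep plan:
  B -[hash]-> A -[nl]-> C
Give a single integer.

107240

step 1: scan B: cost=20, card=20
step 2: join A via hash
    card(P join A) = 20*400/(4) = 2000
    cost = 20 + 2*400*9 + 20 = 7240
step 3: join C via nl
    card(P join C) = 2000*50/(5) = 20000
    cost = 7240 + 2000*50 = 107240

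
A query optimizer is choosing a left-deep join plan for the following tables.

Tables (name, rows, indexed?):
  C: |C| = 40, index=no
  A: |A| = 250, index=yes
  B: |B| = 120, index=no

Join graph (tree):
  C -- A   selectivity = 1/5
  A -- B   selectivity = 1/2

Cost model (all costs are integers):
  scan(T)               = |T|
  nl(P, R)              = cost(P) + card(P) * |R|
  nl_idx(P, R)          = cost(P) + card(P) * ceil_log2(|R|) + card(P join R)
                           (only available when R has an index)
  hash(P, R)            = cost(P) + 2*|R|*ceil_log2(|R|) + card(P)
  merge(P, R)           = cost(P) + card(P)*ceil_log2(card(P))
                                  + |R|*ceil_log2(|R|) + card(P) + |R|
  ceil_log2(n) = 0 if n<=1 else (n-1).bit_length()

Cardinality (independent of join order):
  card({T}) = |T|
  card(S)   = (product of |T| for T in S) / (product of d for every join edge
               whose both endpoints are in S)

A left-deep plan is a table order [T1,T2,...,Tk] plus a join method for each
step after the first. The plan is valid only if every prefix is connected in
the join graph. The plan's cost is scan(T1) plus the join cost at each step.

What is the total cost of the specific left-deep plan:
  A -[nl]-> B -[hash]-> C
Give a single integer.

45730

step 1: scan A: cost=250, card=250
step 2: join B via nl
    card(P join B) = 250*120/(2) = 15000
    cost = 250 + 250*120 = 30250
step 3: join C via hash
    card(P join C) = 15000*40/(5) = 120000
    cost = 30250 + 2*40*6 + 15000 = 45730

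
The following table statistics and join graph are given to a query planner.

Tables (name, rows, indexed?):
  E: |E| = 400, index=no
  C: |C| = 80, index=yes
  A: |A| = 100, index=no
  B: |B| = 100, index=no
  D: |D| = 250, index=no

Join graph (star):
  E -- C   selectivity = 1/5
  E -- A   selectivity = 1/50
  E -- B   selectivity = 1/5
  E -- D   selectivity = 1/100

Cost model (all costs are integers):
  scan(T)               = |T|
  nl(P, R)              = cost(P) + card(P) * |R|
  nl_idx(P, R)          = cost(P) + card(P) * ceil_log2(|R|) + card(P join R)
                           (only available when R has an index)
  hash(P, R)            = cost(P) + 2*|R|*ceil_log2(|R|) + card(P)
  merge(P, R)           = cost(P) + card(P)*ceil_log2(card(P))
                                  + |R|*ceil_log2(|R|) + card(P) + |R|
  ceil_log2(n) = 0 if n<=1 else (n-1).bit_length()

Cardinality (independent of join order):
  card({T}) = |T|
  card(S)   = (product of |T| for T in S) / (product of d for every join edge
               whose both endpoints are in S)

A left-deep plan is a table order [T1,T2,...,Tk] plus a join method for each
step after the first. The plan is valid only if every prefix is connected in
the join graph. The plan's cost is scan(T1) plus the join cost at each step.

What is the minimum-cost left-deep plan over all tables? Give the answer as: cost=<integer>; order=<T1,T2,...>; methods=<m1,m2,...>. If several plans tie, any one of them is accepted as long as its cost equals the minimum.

cost=43520; order=E,A,D,C,B; methods=hash,hash,hash,hash

Selinger DP (subsets sized 1..n):
  {E}: scan cost=400, card=400
  {C}: scan cost=80, card=80
  {A}: scan cost=100, card=100
  {B}: scan cost=100, card=100
  {D}: scan cost=250, card=250
  {CE}: card=6400; try (C,hash)→1920, (E,merge)→4720, (C,merge)→5040, (E,hash)→7360, (C,nl_idx)→9600, (E,nl)→32080 …(+1); best=1920 via (C,hash)
  {AE}: card=800; try (A,hash)→2200, (E,merge)→4900, (A,merge)→5200, (E,hash)→7400, (E,nl)→40100, (A,nl)→40400; best=2200 via (A,hash)
  {BE}: card=8000; try (B,hash)→2200, (E,merge)→4900, (B,merge)→5200, (E,hash)→7400, (E,nl)→40100, (B,nl)→40400; best=2200 via (B,hash)
  {DE}: card=1000; try (D,hash)→4800, (E,merge)→6500, (D,merge)→6650, (E,hash)→7700, (E,nl)→100250, (D,nl)→100400; best=4800 via (D,hash)
  {ACE}: card=12800; try (C,hash)→4120, (A,hash)→9720, (C,merge)→11640, (C,nl_idx)→20600, (C,nl)→66200, (A,merge)→92320 …(+1); best=4120 via (C,hash)
  {BCE}: card=128000; try (B,hash)→9720, (C,hash)→11320, (B,merge)→92320, (C,merge)→114840, (C,nl_idx)→186200, (B,nl)→641920 …(+1); best=9720 via (B,hash)
  {CDE}: card=16000; try (C,hash)→6920, (D,hash)→12320, (C,merge)→16440, (C,nl_idx)→27800, (C,nl)→84800, (D,merge)→93770 …(+1); best=6920 via (C,hash)
  {ABE}: card=16000; try (B,hash)→4400, (A,hash)→11600, (B,merge)→11800, (B,nl)→82200, (A,merge)→115000, (A,nl)→802200; best=4400 via (B,hash)
  {ADE}: card=2000; try (D,hash)→7000, (A,hash)→7200, (D,merge)→13250, (A,merge)→16600, (A,nl)→104800, (D,nl)→202200; best=7000 via (D,hash)
  {BDE}: card=20000; try (B,hash)→7200, (D,hash)→14200, (B,merge)→16600, (B,nl)→104800, (D,merge)→116450, (D,nl)→2002200; best=7200 via (B,hash)
  {ABCE}: card=256000; try (B,hash)→18320, (C,hash)→21520, (A,hash)→139120, (B,merge)→196920, (C,merge)→245040, (C,nl_idx)→372400 …(+4); best=18320 via (B,hash)
  {ACDE}: card=32000; try (C,hash)→10120, (D,hash)→20920, (A,hash)→24320, (C,merge)→31640, (C,nl_idx)→53000, (C,nl)→167000 …(+4); best=10120 via (C,hash)
  {BCDE}: card=320000; try (B,hash)→24320, (C,hash)→28320, (D,hash)→141720, (B,merge)→247720, (C,merge)→327840, (C,nl_idx)→467200 …(+4); best=24320 via (B,hash)
  {ABDE}: card=40000; try (B,hash)→10400, (D,hash)→24400, (A,hash)→28600, (B,merge)→31800, (B,nl)→207000, (D,merge)→246650 …(+3); best=10400 via (B,hash)
  {ABCDE}: card=640000; try (B,hash)→43520, (C,hash)→51520, (D,hash)→278320, (A,hash)→345720, (B,merge)→522920, (C,merge)→691040 …(+7); best=43520 via (B,hash)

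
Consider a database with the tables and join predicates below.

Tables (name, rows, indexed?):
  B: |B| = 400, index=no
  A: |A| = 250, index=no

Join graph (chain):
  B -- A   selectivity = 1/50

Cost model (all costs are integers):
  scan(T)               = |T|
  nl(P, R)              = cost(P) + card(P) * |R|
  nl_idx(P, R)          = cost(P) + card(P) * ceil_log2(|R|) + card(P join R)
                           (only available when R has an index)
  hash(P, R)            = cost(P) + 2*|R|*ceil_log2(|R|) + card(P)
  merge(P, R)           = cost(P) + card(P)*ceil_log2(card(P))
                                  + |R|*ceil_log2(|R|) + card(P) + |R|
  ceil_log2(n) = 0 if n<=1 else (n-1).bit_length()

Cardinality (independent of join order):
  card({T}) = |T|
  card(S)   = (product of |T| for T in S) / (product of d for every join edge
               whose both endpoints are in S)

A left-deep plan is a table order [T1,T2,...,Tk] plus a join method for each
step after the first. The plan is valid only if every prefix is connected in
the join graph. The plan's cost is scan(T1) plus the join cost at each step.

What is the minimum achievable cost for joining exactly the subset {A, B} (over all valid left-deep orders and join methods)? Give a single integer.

4800

Selinger DP over subsets of {A,B}:
  {B}: scan cost=400, card=400
  {A}: scan cost=250, card=250
  {AB}: card=2000; try (A,hash)→4800, (B,merge)→6500, (A,merge)→6650, (B,hash)→7700, (B,nl)→100250, (A,nl)→100400; best=4800 via (A,hash)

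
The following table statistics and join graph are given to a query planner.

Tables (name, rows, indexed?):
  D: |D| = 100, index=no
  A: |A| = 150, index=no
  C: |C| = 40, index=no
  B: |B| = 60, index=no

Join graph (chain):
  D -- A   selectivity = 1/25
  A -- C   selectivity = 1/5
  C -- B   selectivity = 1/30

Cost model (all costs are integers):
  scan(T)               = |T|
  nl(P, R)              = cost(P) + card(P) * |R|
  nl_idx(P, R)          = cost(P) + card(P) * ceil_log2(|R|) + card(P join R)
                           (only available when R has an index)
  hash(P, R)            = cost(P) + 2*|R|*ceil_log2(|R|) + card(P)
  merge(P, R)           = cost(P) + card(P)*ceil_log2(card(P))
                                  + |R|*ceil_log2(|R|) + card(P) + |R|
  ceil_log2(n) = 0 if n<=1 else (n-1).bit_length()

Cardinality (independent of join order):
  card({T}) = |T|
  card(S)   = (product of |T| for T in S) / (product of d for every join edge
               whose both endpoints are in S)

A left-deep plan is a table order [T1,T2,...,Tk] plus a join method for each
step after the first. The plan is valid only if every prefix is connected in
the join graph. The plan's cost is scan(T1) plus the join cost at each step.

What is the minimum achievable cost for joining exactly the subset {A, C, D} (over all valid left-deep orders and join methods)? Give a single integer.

Selinger DP over subsets of {A,C,D}:
  {D}: scan cost=100, card=100
  {A}: scan cost=150, card=150
  {C}: scan cost=40, card=40
  {AD}: card=600; try (D,hash)→1700, (A,merge)→2250, (D,merge)→2300, (A,hash)→2600, (A,nl)→15100, (D,nl)→15150; best=1700 via (D,hash)
  {AC}: card=1200; try (C,hash)→780, (A,merge)→1670, (C,merge)→1780, (A,hash)→2480, (A,nl)→6040, (C,nl)→6150; best=780 via (C,hash)
  {ACD}: card=4800; try (C,hash)→2780, (D,hash)→3380, (C,merge)→8580, (D,merge)→15980, (C,nl)→25700, (D,nl)→120780; best=2780 via (C,hash)

2780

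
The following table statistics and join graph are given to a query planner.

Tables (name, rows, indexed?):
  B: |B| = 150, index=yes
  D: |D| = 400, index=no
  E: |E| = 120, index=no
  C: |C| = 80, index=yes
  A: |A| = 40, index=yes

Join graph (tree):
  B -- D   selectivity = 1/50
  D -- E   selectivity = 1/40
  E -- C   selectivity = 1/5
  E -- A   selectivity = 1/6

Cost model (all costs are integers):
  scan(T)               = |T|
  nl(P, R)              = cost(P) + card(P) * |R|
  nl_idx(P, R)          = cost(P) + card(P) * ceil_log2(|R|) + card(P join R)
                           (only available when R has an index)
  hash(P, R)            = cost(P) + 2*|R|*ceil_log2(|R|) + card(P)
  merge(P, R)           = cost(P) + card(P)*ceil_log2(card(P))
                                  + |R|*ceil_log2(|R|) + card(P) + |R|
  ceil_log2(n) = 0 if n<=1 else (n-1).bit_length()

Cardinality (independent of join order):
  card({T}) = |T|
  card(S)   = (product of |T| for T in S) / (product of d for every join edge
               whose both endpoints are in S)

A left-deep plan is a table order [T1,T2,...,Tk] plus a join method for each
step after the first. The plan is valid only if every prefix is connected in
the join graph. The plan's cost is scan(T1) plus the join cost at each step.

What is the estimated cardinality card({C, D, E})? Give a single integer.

Tables in S: C(80), D(400), E(120)
Edges inside S: D-E(d=40), E-C(d=5)
numerator = 80 * 400 * 120 = 3840000
denominator = 40 * 5 = 200
card(S) = 3840000 / 200 = 19200

19200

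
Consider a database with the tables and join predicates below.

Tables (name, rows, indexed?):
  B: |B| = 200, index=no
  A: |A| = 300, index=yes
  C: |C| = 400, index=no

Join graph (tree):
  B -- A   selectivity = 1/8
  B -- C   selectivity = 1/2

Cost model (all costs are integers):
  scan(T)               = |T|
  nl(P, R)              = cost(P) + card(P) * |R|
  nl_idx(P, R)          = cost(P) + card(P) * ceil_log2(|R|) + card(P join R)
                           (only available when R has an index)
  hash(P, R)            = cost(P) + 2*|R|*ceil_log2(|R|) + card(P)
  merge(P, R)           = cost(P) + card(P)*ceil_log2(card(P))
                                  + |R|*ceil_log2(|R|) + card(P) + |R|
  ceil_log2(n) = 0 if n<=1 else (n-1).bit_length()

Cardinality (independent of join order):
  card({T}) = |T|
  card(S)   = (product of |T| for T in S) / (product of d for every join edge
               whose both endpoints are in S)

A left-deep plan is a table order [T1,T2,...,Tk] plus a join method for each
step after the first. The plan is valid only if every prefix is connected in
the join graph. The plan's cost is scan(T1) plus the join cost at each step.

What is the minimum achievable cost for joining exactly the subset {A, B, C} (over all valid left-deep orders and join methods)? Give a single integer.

18500

Selinger DP over subsets of {A,B,C}:
  {B}: scan cost=200, card=200
  {A}: scan cost=300, card=300
  {C}: scan cost=400, card=400
  {AB}: card=7500; try (B,hash)→3800, (A,merge)→5000, (B,merge)→5100, (A,hash)→5800, (A,nl_idx)→9500, (A,nl)→60200 …(+1); best=3800 via (B,hash)
  {BC}: card=40000; try (B,hash)→4000, (C,merge)→6000, (B,merge)→6200, (C,hash)→7600, (C,nl)→80200, (B,nl)→80400; best=4000 via (B,hash)
  {ABC}: card=1500000; try (C,hash)→18500, (A,hash)→49400, (C,merge)→112800, (A,merge)→687000, (A,nl_idx)→1864000, (C,nl)→3003800 …(+1); best=18500 via (C,hash)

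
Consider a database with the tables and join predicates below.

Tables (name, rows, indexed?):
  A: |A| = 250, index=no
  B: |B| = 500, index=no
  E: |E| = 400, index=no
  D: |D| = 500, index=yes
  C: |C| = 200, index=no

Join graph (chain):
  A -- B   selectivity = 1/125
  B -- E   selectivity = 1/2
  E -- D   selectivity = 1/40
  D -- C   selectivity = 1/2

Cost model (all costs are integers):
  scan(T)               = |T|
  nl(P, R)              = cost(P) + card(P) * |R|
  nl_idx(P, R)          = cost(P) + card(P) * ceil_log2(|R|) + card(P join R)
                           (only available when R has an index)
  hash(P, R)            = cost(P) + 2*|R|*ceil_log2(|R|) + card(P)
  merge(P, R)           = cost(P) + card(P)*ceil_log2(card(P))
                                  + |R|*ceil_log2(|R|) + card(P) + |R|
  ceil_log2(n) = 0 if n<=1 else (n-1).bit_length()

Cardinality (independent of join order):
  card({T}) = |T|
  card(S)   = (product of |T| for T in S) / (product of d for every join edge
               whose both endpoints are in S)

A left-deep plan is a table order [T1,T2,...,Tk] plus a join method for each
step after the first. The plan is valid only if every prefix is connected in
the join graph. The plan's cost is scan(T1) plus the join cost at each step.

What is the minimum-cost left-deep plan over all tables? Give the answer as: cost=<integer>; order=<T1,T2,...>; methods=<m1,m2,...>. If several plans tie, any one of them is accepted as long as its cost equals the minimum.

cost=2725400; order=B,A,E,D,C; methods=hash,hash,hash,hash

Selinger DP (subsets sized 1..n):
  {A}: scan cost=250, card=250
  {B}: scan cost=500, card=500
  {E}: scan cost=400, card=400
  {D}: scan cost=500, card=500
  {C}: scan cost=200, card=200
  {AB}: card=1000; try (A,hash)→5000, (B,merge)→7500, (A,merge)→7750, (B,hash)→9500, (B,nl)→125250, (A,nl)→125500; best=5000 via (A,hash)
  {BE}: card=100000; try (E,hash)→8200, (B,merge)→9400, (E,merge)→9500, (B,hash)→9800, (B,nl)→200400, (E,nl)→200500; best=8200 via (E,hash)
  {DE}: card=5000; try (E,hash)→8200, (D,nl_idx)→9000, (D,merge)→9400, (E,merge)→9500, (D,hash)→9800, (D,nl)→200400 …(+1); best=8200 via (E,hash)
  {CD}: card=50000; try (C,hash)→4200, (D,merge)→7000, (C,merge)→7300, (D,hash)→9400, (D,nl_idx)→52000, (D,nl)→100200 …(+1); best=4200 via (C,hash)
  {ABE}: card=200000; try (E,hash)→13200, (E,merge)→20000, (A,hash)→112200, (E,nl)→405000, (A,merge)→1810450, (A,nl)→25008200; best=13200 via (E,hash)
  {BDE}: card=1250000; try (B,hash)→22200, (B,merge)→83200, (D,hash)→117200, (D,merge)→1813200, (D,nl_idx)→2158200, (B,nl)→2508200 …(+1); best=22200 via (B,hash)
  {CDE}: card=500000; try (C,hash)→16400, (E,hash)→61400, (C,merge)→80000, (E,merge)→858200, (C,nl)→1008200, (E,nl)→20004200; best=16400 via (C,hash)
  {ABDE}: card=2500000; try (D,hash)→222200, (A,hash)→1276200, (D,merge)→3818200, (D,nl_idx)→4313200, (A,merge)→27524450, (D,nl)→100013200 …(+1); best=222200 via (D,hash)
  {BCDE}: card=125000000; try (B,hash)→525400, (C,hash)→1275400, (B,merge)→10021400, (C,merge)→27524000, (B,nl)→250016400, (C,nl)→250022200; best=525400 via (B,hash)
  {ABCDE}: card=250000000; try (C,hash)→2725400, (C,merge)→57724000, (A,hash)→125529400, (C,nl)→500222200, (A,merge)→3500527650, (A,nl)→31250525400; best=2725400 via (C,hash)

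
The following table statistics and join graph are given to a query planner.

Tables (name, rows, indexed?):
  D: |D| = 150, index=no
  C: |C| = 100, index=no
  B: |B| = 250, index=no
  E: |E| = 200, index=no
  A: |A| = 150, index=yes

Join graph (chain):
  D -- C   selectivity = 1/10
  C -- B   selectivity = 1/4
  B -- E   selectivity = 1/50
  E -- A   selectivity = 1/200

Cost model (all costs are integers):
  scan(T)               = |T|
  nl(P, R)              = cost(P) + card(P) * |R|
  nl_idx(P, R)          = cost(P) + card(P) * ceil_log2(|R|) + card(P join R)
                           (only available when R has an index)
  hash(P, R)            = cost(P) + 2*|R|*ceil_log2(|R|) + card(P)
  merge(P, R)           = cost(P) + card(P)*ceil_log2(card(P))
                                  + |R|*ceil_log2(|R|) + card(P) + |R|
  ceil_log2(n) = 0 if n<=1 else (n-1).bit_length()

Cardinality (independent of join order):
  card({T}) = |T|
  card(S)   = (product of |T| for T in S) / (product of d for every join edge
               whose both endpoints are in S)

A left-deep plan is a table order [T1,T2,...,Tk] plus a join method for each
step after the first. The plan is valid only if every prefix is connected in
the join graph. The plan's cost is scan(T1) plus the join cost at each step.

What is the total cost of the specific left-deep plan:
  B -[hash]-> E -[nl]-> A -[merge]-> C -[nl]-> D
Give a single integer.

2975250

step 1: scan B: cost=250, card=250
step 2: join E via hash
    card(P join E) = 250*200/(50) = 1000
    cost = 250 + 2*200*8 + 250 = 3700
step 3: join A via nl
    card(P join A) = 1000*150/(200) = 750
    cost = 3700 + 1000*150 = 153700
step 4: join C via merge
    card(P join C) = 750*100/(4) = 18750
    cost = 153700 + 750*10 + 100*7 + 750 + 100 = 162750
step 5: join D via nl
    card(P join D) = 18750*150/(10) = 281250
    cost = 162750 + 18750*150 = 2975250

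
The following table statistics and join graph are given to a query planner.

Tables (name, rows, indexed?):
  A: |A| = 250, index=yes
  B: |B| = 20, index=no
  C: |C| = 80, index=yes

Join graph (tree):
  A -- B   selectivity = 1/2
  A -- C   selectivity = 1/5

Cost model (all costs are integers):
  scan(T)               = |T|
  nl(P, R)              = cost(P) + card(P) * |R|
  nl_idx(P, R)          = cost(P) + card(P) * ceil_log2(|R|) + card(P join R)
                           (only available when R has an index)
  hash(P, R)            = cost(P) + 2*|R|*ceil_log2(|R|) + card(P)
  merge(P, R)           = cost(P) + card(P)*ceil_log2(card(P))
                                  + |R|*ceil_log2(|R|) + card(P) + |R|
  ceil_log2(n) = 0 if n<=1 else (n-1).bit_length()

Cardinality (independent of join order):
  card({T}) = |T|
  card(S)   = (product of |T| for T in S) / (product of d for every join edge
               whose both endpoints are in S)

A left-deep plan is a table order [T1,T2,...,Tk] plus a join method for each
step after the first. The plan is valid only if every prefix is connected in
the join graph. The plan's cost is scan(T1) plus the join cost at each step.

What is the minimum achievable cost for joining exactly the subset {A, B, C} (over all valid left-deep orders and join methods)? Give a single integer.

Selinger DP over subsets of {A,B,C}:
  {A}: scan cost=250, card=250
  {B}: scan cost=20, card=20
  {C}: scan cost=80, card=80
  {AB}: card=2500; try (B,hash)→700, (A,merge)→2390, (B,merge)→2620, (A,nl_idx)→2680, (A,hash)→4040, (A,nl)→5020 …(+1); best=700 via (B,hash)
  {AC}: card=4000; try (C,hash)→1620, (A,merge)→2970, (C,merge)→3140, (A,hash)→4160, (A,nl_idx)→4720, (C,nl_idx)→6000 …(+2); best=1620 via (C,hash)
  {ABC}: card=40000; try (C,hash)→4320, (B,hash)→5820, (C,merge)→33840, (B,merge)→53740, (C,nl_idx)→58200, (B,nl)→81620 …(+1); best=4320 via (C,hash)

4320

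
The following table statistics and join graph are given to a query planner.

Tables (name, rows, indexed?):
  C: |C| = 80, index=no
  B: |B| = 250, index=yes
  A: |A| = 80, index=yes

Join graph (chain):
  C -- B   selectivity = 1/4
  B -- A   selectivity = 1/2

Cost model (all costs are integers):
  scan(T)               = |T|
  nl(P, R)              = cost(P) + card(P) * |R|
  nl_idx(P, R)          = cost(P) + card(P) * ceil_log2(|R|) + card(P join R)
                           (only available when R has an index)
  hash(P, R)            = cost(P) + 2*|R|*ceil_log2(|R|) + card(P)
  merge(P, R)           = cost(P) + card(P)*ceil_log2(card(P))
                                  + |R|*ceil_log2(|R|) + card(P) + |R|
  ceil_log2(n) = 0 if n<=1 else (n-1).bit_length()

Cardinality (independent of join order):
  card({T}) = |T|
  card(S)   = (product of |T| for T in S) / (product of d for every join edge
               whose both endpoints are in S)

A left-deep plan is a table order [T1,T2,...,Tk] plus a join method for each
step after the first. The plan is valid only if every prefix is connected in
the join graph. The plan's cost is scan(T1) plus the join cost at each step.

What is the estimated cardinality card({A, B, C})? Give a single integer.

200000

Tables in S: A(80), B(250), C(80)
Edges inside S: C-B(d=4), B-A(d=2)
numerator = 80 * 250 * 80 = 1600000
denominator = 4 * 2 = 8
card(S) = 1600000 / 8 = 200000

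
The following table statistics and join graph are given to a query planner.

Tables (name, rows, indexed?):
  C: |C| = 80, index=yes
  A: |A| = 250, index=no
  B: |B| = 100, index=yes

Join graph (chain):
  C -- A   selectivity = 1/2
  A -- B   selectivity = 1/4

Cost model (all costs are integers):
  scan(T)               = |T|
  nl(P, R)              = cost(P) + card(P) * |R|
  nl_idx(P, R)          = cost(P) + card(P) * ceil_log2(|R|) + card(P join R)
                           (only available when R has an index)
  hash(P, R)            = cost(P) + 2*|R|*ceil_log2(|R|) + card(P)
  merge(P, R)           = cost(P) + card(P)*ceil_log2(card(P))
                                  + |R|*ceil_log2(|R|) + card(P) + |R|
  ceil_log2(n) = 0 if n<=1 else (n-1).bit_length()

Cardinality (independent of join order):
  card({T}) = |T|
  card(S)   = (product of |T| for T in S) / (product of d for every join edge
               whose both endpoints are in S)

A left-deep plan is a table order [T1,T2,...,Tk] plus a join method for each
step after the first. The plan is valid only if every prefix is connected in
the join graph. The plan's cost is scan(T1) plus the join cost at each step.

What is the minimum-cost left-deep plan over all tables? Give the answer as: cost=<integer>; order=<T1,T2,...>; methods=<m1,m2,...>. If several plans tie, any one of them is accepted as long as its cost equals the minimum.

cost=9270; order=A,B,C; methods=hash,hash

Selinger DP (subsets sized 1..n):
  {C}: scan cost=80, card=80
  {A}: scan cost=250, card=250
  {B}: scan cost=100, card=100
  {AC}: card=10000; try (C,hash)→1620, (A,merge)→2970, (C,merge)→3140, (A,hash)→4160, (C,nl_idx)→12000, (A,nl)→20080 …(+1); best=1620 via (C,hash)
  {AB}: card=6250; try (B,hash)→1900, (A,merge)→3150, (B,merge)→3300, (A,hash)→4200, (B,nl_idx)→8250, (A,nl)→25100 …(+1); best=1900 via (B,hash)
  {ABC}: card=250000; try (C,hash)→9270, (B,hash)→13020, (C,merge)→90040, (B,merge)→152420, (C,nl_idx)→295650, (B,nl_idx)→321620 …(+2); best=9270 via (C,hash)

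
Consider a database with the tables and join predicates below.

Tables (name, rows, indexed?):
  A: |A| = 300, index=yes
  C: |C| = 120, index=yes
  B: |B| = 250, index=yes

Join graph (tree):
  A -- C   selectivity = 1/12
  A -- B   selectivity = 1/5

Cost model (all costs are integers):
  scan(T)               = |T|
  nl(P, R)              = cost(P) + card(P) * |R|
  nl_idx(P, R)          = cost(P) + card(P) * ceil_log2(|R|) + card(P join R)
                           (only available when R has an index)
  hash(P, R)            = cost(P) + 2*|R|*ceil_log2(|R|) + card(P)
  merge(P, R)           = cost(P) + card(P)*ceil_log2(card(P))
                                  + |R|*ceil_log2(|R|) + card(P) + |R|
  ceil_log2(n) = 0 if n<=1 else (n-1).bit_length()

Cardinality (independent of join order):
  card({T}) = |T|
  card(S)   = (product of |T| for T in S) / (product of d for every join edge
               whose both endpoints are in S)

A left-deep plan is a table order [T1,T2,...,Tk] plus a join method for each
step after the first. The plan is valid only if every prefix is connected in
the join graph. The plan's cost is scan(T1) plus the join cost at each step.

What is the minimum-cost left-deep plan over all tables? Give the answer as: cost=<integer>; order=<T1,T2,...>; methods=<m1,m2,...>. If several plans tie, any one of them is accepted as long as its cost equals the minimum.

cost=9280; order=A,C,B; methods=hash,hash

Selinger DP (subsets sized 1..n):
  {A}: scan cost=300, card=300
  {C}: scan cost=120, card=120
  {B}: scan cost=250, card=250
  {AC}: card=3000; try (C,hash)→2280, (A,merge)→4080, (A,nl_idx)→4200, (C,merge)→4260, (C,nl_idx)→5400, (A,hash)→5640 …(+2); best=2280 via (C,hash)
  {AB}: card=15000; try (B,hash)→4600, (A,merge)→5500, (B,merge)→5550, (A,hash)→5900, (A,nl_idx)→17500, (B,nl_idx)→17700 …(+2); best=4600 via (B,hash)
  {ABC}: card=150000; try (B,hash)→9280, (C,hash)→21280, (B,merge)→43530, (B,nl_idx)→176280, (C,merge)→230560, (C,nl_idx)→259600 …(+2); best=9280 via (B,hash)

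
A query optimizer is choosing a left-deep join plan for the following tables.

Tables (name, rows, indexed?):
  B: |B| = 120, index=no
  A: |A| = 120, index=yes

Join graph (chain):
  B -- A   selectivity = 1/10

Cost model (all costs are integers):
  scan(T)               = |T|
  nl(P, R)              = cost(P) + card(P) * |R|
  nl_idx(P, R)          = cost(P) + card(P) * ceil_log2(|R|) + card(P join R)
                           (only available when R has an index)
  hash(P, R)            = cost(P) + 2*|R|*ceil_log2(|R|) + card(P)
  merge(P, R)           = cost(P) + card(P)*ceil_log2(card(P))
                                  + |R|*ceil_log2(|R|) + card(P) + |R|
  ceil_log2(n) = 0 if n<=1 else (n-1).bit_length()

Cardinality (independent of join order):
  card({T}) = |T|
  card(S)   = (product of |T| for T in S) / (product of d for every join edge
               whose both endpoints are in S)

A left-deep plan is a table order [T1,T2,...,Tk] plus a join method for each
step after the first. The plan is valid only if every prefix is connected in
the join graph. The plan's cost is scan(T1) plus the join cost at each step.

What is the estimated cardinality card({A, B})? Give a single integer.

Tables in S: A(120), B(120)
Edges inside S: B-A(d=10)
numerator = 120 * 120 = 14400
denominator = 10 = 10
card(S) = 14400 / 10 = 1440

1440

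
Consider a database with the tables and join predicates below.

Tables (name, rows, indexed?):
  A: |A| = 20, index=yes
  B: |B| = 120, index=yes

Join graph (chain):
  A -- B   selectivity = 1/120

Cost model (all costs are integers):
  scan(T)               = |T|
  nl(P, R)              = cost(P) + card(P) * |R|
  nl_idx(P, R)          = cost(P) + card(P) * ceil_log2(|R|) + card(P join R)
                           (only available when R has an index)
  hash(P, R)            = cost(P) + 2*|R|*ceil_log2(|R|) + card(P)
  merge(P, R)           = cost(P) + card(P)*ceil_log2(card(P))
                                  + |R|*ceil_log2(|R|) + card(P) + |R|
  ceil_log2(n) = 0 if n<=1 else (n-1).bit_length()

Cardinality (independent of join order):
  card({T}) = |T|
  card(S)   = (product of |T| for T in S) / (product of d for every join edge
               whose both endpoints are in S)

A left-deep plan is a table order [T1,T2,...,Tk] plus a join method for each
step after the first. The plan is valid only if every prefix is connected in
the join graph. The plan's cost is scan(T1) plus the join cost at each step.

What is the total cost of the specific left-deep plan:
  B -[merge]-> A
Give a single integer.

step 1: scan B: cost=120, card=120
step 2: join A via merge
    card(P join A) = 120*20/(120) = 20
    cost = 120 + 120*7 + 20*5 + 120 + 20 = 1200

1200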